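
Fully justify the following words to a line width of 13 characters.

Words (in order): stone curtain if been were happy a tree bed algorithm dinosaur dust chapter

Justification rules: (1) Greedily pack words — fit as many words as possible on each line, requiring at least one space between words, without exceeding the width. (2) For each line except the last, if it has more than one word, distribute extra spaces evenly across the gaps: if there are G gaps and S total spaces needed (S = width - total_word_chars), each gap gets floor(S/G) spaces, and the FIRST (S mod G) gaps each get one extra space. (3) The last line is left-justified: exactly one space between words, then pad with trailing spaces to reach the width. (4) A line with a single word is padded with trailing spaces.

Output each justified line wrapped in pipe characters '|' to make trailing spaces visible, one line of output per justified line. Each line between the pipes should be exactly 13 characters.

Answer: |stone curtain|
|if  been were|
|happy  a tree|
|bed algorithm|
|dinosaur dust|
|chapter      |

Derivation:
Line 1: ['stone', 'curtain'] (min_width=13, slack=0)
Line 2: ['if', 'been', 'were'] (min_width=12, slack=1)
Line 3: ['happy', 'a', 'tree'] (min_width=12, slack=1)
Line 4: ['bed', 'algorithm'] (min_width=13, slack=0)
Line 5: ['dinosaur', 'dust'] (min_width=13, slack=0)
Line 6: ['chapter'] (min_width=7, slack=6)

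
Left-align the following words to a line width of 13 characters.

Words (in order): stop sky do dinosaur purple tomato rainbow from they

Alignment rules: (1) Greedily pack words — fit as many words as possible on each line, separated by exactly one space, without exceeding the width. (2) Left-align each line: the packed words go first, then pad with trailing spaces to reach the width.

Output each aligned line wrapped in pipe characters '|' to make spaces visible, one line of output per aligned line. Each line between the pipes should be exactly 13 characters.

Answer: |stop sky do  |
|dinosaur     |
|purple tomato|
|rainbow from |
|they         |

Derivation:
Line 1: ['stop', 'sky', 'do'] (min_width=11, slack=2)
Line 2: ['dinosaur'] (min_width=8, slack=5)
Line 3: ['purple', 'tomato'] (min_width=13, slack=0)
Line 4: ['rainbow', 'from'] (min_width=12, slack=1)
Line 5: ['they'] (min_width=4, slack=9)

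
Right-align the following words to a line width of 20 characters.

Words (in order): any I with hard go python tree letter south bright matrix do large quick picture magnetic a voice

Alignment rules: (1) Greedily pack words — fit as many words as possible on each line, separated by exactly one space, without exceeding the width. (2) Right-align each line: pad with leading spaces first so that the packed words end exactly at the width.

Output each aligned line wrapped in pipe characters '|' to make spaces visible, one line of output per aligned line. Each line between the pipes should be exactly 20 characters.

Answer: |  any I with hard go|
|  python tree letter|
| south bright matrix|
|      do large quick|
|  picture magnetic a|
|               voice|

Derivation:
Line 1: ['any', 'I', 'with', 'hard', 'go'] (min_width=18, slack=2)
Line 2: ['python', 'tree', 'letter'] (min_width=18, slack=2)
Line 3: ['south', 'bright', 'matrix'] (min_width=19, slack=1)
Line 4: ['do', 'large', 'quick'] (min_width=14, slack=6)
Line 5: ['picture', 'magnetic', 'a'] (min_width=18, slack=2)
Line 6: ['voice'] (min_width=5, slack=15)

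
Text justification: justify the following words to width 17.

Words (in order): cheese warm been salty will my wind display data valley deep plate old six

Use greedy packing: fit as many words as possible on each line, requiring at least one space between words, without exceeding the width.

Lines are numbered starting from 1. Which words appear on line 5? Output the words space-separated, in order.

Answer: old six

Derivation:
Line 1: ['cheese', 'warm', 'been'] (min_width=16, slack=1)
Line 2: ['salty', 'will', 'my'] (min_width=13, slack=4)
Line 3: ['wind', 'display', 'data'] (min_width=17, slack=0)
Line 4: ['valley', 'deep', 'plate'] (min_width=17, slack=0)
Line 5: ['old', 'six'] (min_width=7, slack=10)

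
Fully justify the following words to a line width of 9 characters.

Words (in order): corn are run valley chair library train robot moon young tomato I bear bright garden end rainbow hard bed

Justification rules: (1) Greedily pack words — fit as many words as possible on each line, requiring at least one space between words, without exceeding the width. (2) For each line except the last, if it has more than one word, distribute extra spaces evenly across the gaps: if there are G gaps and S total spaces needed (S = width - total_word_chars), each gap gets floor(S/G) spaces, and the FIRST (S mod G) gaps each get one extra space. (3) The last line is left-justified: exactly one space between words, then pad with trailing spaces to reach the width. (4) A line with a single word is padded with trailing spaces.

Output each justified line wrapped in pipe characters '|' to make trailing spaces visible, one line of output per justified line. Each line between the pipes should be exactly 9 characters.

Answer: |corn  are|
|run      |
|valley   |
|chair    |
|library  |
|train    |
|robot    |
|moon     |
|young    |
|tomato  I|
|bear     |
|bright   |
|garden   |
|end      |
|rainbow  |
|hard bed |

Derivation:
Line 1: ['corn', 'are'] (min_width=8, slack=1)
Line 2: ['run'] (min_width=3, slack=6)
Line 3: ['valley'] (min_width=6, slack=3)
Line 4: ['chair'] (min_width=5, slack=4)
Line 5: ['library'] (min_width=7, slack=2)
Line 6: ['train'] (min_width=5, slack=4)
Line 7: ['robot'] (min_width=5, slack=4)
Line 8: ['moon'] (min_width=4, slack=5)
Line 9: ['young'] (min_width=5, slack=4)
Line 10: ['tomato', 'I'] (min_width=8, slack=1)
Line 11: ['bear'] (min_width=4, slack=5)
Line 12: ['bright'] (min_width=6, slack=3)
Line 13: ['garden'] (min_width=6, slack=3)
Line 14: ['end'] (min_width=3, slack=6)
Line 15: ['rainbow'] (min_width=7, slack=2)
Line 16: ['hard', 'bed'] (min_width=8, slack=1)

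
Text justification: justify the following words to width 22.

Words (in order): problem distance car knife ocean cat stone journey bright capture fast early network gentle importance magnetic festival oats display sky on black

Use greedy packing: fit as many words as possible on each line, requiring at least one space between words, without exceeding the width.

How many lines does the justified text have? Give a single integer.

Line 1: ['problem', 'distance', 'car'] (min_width=20, slack=2)
Line 2: ['knife', 'ocean', 'cat', 'stone'] (min_width=21, slack=1)
Line 3: ['journey', 'bright', 'capture'] (min_width=22, slack=0)
Line 4: ['fast', 'early', 'network'] (min_width=18, slack=4)
Line 5: ['gentle', 'importance'] (min_width=17, slack=5)
Line 6: ['magnetic', 'festival', 'oats'] (min_width=22, slack=0)
Line 7: ['display', 'sky', 'on', 'black'] (min_width=20, slack=2)
Total lines: 7

Answer: 7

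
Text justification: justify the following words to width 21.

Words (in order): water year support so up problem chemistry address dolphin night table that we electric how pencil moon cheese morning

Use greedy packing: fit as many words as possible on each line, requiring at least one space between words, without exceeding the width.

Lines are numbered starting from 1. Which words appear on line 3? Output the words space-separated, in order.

Answer: address dolphin night

Derivation:
Line 1: ['water', 'year', 'support', 'so'] (min_width=21, slack=0)
Line 2: ['up', 'problem', 'chemistry'] (min_width=20, slack=1)
Line 3: ['address', 'dolphin', 'night'] (min_width=21, slack=0)
Line 4: ['table', 'that', 'we'] (min_width=13, slack=8)
Line 5: ['electric', 'how', 'pencil'] (min_width=19, slack=2)
Line 6: ['moon', 'cheese', 'morning'] (min_width=19, slack=2)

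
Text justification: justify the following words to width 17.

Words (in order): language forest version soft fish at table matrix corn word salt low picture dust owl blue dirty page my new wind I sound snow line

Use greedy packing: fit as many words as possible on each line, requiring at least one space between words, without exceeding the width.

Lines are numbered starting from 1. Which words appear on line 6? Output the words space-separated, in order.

Answer: owl blue dirty

Derivation:
Line 1: ['language', 'forest'] (min_width=15, slack=2)
Line 2: ['version', 'soft', 'fish'] (min_width=17, slack=0)
Line 3: ['at', 'table', 'matrix'] (min_width=15, slack=2)
Line 4: ['corn', 'word', 'salt'] (min_width=14, slack=3)
Line 5: ['low', 'picture', 'dust'] (min_width=16, slack=1)
Line 6: ['owl', 'blue', 'dirty'] (min_width=14, slack=3)
Line 7: ['page', 'my', 'new', 'wind'] (min_width=16, slack=1)
Line 8: ['I', 'sound', 'snow', 'line'] (min_width=17, slack=0)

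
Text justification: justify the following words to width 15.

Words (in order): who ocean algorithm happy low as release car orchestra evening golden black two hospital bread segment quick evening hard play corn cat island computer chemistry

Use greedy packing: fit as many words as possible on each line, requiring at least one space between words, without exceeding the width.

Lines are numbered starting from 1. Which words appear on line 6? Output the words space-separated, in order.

Answer: black two

Derivation:
Line 1: ['who', 'ocean'] (min_width=9, slack=6)
Line 2: ['algorithm', 'happy'] (min_width=15, slack=0)
Line 3: ['low', 'as', 'release'] (min_width=14, slack=1)
Line 4: ['car', 'orchestra'] (min_width=13, slack=2)
Line 5: ['evening', 'golden'] (min_width=14, slack=1)
Line 6: ['black', 'two'] (min_width=9, slack=6)
Line 7: ['hospital', 'bread'] (min_width=14, slack=1)
Line 8: ['segment', 'quick'] (min_width=13, slack=2)
Line 9: ['evening', 'hard'] (min_width=12, slack=3)
Line 10: ['play', 'corn', 'cat'] (min_width=13, slack=2)
Line 11: ['island', 'computer'] (min_width=15, slack=0)
Line 12: ['chemistry'] (min_width=9, slack=6)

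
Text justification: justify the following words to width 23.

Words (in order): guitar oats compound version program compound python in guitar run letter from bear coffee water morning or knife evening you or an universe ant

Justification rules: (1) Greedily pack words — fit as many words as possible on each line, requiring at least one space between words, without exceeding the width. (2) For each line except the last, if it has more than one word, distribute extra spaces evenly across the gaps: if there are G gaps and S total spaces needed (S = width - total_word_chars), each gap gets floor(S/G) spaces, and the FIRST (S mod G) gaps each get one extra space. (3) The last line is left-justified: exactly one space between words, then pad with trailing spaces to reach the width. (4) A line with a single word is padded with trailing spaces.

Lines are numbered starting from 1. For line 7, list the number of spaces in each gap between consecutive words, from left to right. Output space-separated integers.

Line 1: ['guitar', 'oats', 'compound'] (min_width=20, slack=3)
Line 2: ['version', 'program'] (min_width=15, slack=8)
Line 3: ['compound', 'python', 'in'] (min_width=18, slack=5)
Line 4: ['guitar', 'run', 'letter', 'from'] (min_width=22, slack=1)
Line 5: ['bear', 'coffee', 'water'] (min_width=17, slack=6)
Line 6: ['morning', 'or', 'knife'] (min_width=16, slack=7)
Line 7: ['evening', 'you', 'or', 'an'] (min_width=17, slack=6)
Line 8: ['universe', 'ant'] (min_width=12, slack=11)

Answer: 3 3 3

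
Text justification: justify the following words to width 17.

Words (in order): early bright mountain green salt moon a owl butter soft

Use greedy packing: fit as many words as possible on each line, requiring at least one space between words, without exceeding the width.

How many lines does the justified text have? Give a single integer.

Answer: 4

Derivation:
Line 1: ['early', 'bright'] (min_width=12, slack=5)
Line 2: ['mountain', 'green'] (min_width=14, slack=3)
Line 3: ['salt', 'moon', 'a', 'owl'] (min_width=15, slack=2)
Line 4: ['butter', 'soft'] (min_width=11, slack=6)
Total lines: 4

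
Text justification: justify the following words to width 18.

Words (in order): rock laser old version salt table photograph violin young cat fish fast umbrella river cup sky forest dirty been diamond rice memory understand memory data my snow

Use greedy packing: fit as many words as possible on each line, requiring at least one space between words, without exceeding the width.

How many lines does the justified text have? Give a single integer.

Line 1: ['rock', 'laser', 'old'] (min_width=14, slack=4)
Line 2: ['version', 'salt', 'table'] (min_width=18, slack=0)
Line 3: ['photograph', 'violin'] (min_width=17, slack=1)
Line 4: ['young', 'cat', 'fish'] (min_width=14, slack=4)
Line 5: ['fast', 'umbrella'] (min_width=13, slack=5)
Line 6: ['river', 'cup', 'sky'] (min_width=13, slack=5)
Line 7: ['forest', 'dirty', 'been'] (min_width=17, slack=1)
Line 8: ['diamond', 'rice'] (min_width=12, slack=6)
Line 9: ['memory', 'understand'] (min_width=17, slack=1)
Line 10: ['memory', 'data', 'my'] (min_width=14, slack=4)
Line 11: ['snow'] (min_width=4, slack=14)
Total lines: 11

Answer: 11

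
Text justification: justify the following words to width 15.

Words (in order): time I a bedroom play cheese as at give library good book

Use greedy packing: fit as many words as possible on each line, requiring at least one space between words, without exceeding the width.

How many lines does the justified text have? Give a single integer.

Answer: 5

Derivation:
Line 1: ['time', 'I', 'a'] (min_width=8, slack=7)
Line 2: ['bedroom', 'play'] (min_width=12, slack=3)
Line 3: ['cheese', 'as', 'at'] (min_width=12, slack=3)
Line 4: ['give', 'library'] (min_width=12, slack=3)
Line 5: ['good', 'book'] (min_width=9, slack=6)
Total lines: 5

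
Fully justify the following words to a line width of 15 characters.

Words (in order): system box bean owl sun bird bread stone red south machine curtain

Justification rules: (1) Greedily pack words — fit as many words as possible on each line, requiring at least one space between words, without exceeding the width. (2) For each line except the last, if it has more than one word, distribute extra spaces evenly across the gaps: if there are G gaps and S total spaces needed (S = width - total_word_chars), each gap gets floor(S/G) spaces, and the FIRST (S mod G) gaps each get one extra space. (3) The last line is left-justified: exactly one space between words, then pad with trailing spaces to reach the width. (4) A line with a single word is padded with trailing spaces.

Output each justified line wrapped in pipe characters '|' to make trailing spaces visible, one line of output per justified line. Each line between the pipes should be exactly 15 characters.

Answer: |system box bean|
|owl   sun  bird|
|bread stone red|
|south   machine|
|curtain        |

Derivation:
Line 1: ['system', 'box', 'bean'] (min_width=15, slack=0)
Line 2: ['owl', 'sun', 'bird'] (min_width=12, slack=3)
Line 3: ['bread', 'stone', 'red'] (min_width=15, slack=0)
Line 4: ['south', 'machine'] (min_width=13, slack=2)
Line 5: ['curtain'] (min_width=7, slack=8)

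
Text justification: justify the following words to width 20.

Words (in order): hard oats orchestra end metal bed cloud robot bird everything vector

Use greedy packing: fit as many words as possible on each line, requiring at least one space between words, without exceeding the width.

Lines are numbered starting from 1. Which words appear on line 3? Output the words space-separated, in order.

Line 1: ['hard', 'oats', 'orchestra'] (min_width=19, slack=1)
Line 2: ['end', 'metal', 'bed', 'cloud'] (min_width=19, slack=1)
Line 3: ['robot', 'bird'] (min_width=10, slack=10)
Line 4: ['everything', 'vector'] (min_width=17, slack=3)

Answer: robot bird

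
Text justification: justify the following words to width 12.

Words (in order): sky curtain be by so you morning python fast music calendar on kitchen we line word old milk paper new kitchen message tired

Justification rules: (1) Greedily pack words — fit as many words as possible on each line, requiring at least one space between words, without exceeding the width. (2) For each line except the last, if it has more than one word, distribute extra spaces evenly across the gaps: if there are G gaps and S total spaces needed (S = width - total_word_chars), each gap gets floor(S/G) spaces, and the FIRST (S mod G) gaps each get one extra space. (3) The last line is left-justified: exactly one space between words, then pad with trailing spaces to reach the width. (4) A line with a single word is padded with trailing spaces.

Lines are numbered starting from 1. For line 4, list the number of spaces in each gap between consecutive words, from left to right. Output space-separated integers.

Line 1: ['sky', 'curtain'] (min_width=11, slack=1)
Line 2: ['be', 'by', 'so', 'you'] (min_width=12, slack=0)
Line 3: ['morning'] (min_width=7, slack=5)
Line 4: ['python', 'fast'] (min_width=11, slack=1)
Line 5: ['music'] (min_width=5, slack=7)
Line 6: ['calendar', 'on'] (min_width=11, slack=1)
Line 7: ['kitchen', 'we'] (min_width=10, slack=2)
Line 8: ['line', 'word'] (min_width=9, slack=3)
Line 9: ['old', 'milk'] (min_width=8, slack=4)
Line 10: ['paper', 'new'] (min_width=9, slack=3)
Line 11: ['kitchen'] (min_width=7, slack=5)
Line 12: ['message'] (min_width=7, slack=5)
Line 13: ['tired'] (min_width=5, slack=7)

Answer: 2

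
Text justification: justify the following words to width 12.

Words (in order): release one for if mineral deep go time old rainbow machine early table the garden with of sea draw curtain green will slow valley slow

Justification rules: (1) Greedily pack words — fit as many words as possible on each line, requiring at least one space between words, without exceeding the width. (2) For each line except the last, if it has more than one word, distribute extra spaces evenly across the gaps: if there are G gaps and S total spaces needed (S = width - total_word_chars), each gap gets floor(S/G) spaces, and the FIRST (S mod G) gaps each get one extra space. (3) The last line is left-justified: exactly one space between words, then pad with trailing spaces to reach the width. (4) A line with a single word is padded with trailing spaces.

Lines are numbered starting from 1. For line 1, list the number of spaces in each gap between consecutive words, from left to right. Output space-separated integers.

Answer: 2

Derivation:
Line 1: ['release', 'one'] (min_width=11, slack=1)
Line 2: ['for', 'if'] (min_width=6, slack=6)
Line 3: ['mineral', 'deep'] (min_width=12, slack=0)
Line 4: ['go', 'time', 'old'] (min_width=11, slack=1)
Line 5: ['rainbow'] (min_width=7, slack=5)
Line 6: ['machine'] (min_width=7, slack=5)
Line 7: ['early', 'table'] (min_width=11, slack=1)
Line 8: ['the', 'garden'] (min_width=10, slack=2)
Line 9: ['with', 'of', 'sea'] (min_width=11, slack=1)
Line 10: ['draw', 'curtain'] (min_width=12, slack=0)
Line 11: ['green', 'will'] (min_width=10, slack=2)
Line 12: ['slow', 'valley'] (min_width=11, slack=1)
Line 13: ['slow'] (min_width=4, slack=8)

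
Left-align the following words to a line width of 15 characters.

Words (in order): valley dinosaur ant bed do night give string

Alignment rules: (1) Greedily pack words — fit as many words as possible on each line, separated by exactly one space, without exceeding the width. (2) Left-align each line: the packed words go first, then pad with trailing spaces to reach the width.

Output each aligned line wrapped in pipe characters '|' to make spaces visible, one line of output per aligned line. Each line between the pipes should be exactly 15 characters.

Answer: |valley dinosaur|
|ant bed do     |
|night give     |
|string         |

Derivation:
Line 1: ['valley', 'dinosaur'] (min_width=15, slack=0)
Line 2: ['ant', 'bed', 'do'] (min_width=10, slack=5)
Line 3: ['night', 'give'] (min_width=10, slack=5)
Line 4: ['string'] (min_width=6, slack=9)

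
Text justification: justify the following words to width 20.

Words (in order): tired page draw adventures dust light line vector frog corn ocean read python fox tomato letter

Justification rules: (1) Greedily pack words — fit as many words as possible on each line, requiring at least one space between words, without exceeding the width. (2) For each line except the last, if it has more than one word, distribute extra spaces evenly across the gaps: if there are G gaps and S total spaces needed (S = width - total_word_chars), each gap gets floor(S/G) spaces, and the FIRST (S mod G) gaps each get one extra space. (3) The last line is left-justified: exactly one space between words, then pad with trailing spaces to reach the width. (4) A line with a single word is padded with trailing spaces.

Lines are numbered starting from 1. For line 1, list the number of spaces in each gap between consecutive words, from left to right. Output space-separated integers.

Line 1: ['tired', 'page', 'draw'] (min_width=15, slack=5)
Line 2: ['adventures', 'dust'] (min_width=15, slack=5)
Line 3: ['light', 'line', 'vector'] (min_width=17, slack=3)
Line 4: ['frog', 'corn', 'ocean', 'read'] (min_width=20, slack=0)
Line 5: ['python', 'fox', 'tomato'] (min_width=17, slack=3)
Line 6: ['letter'] (min_width=6, slack=14)

Answer: 4 3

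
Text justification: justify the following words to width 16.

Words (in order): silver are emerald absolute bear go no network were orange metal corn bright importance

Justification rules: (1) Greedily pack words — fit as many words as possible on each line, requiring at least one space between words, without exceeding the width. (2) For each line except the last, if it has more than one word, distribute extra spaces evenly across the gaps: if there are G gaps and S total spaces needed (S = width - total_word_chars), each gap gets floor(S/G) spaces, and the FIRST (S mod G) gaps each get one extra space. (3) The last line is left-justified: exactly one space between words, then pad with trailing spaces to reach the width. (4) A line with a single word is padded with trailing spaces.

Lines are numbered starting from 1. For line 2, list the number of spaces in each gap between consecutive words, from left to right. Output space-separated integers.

Answer: 1

Derivation:
Line 1: ['silver', 'are'] (min_width=10, slack=6)
Line 2: ['emerald', 'absolute'] (min_width=16, slack=0)
Line 3: ['bear', 'go', 'no'] (min_width=10, slack=6)
Line 4: ['network', 'were'] (min_width=12, slack=4)
Line 5: ['orange', 'metal'] (min_width=12, slack=4)
Line 6: ['corn', 'bright'] (min_width=11, slack=5)
Line 7: ['importance'] (min_width=10, slack=6)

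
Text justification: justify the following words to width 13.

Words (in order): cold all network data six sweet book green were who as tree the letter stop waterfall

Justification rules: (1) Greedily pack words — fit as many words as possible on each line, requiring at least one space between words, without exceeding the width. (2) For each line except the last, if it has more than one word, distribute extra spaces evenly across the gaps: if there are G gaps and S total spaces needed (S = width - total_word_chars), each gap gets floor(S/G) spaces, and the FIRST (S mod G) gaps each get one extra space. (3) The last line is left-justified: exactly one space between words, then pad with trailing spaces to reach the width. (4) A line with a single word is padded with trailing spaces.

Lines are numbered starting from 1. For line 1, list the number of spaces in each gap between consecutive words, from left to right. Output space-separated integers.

Answer: 6

Derivation:
Line 1: ['cold', 'all'] (min_width=8, slack=5)
Line 2: ['network', 'data'] (min_width=12, slack=1)
Line 3: ['six', 'sweet'] (min_width=9, slack=4)
Line 4: ['book', 'green'] (min_width=10, slack=3)
Line 5: ['were', 'who', 'as'] (min_width=11, slack=2)
Line 6: ['tree', 'the'] (min_width=8, slack=5)
Line 7: ['letter', 'stop'] (min_width=11, slack=2)
Line 8: ['waterfall'] (min_width=9, slack=4)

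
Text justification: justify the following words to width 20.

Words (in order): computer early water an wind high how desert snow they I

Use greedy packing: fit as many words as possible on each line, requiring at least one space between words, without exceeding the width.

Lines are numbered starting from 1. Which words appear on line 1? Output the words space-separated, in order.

Line 1: ['computer', 'early', 'water'] (min_width=20, slack=0)
Line 2: ['an', 'wind', 'high', 'how'] (min_width=16, slack=4)
Line 3: ['desert', 'snow', 'they', 'I'] (min_width=18, slack=2)

Answer: computer early water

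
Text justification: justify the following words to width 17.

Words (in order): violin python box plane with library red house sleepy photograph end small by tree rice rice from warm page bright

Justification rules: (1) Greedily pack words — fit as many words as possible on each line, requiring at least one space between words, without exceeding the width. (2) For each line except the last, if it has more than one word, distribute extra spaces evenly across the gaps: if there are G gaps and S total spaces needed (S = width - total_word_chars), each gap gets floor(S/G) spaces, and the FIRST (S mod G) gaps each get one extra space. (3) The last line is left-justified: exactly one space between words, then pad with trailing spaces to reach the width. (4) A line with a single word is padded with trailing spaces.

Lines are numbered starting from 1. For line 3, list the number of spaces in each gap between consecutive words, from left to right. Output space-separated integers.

Line 1: ['violin', 'python', 'box'] (min_width=17, slack=0)
Line 2: ['plane', 'with'] (min_width=10, slack=7)
Line 3: ['library', 'red', 'house'] (min_width=17, slack=0)
Line 4: ['sleepy', 'photograph'] (min_width=17, slack=0)
Line 5: ['end', 'small', 'by', 'tree'] (min_width=17, slack=0)
Line 6: ['rice', 'rice', 'from'] (min_width=14, slack=3)
Line 7: ['warm', 'page', 'bright'] (min_width=16, slack=1)

Answer: 1 1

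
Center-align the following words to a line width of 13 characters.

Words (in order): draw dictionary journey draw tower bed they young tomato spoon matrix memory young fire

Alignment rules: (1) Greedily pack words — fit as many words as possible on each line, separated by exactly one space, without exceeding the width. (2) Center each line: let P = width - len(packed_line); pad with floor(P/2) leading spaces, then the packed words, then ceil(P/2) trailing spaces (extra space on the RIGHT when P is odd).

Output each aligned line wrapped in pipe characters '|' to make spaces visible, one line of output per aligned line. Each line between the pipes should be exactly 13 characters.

Answer: |    draw     |
| dictionary  |
|journey draw |
|  tower bed  |
| they young  |
|tomato spoon |
|matrix memory|
| young fire  |

Derivation:
Line 1: ['draw'] (min_width=4, slack=9)
Line 2: ['dictionary'] (min_width=10, slack=3)
Line 3: ['journey', 'draw'] (min_width=12, slack=1)
Line 4: ['tower', 'bed'] (min_width=9, slack=4)
Line 5: ['they', 'young'] (min_width=10, slack=3)
Line 6: ['tomato', 'spoon'] (min_width=12, slack=1)
Line 7: ['matrix', 'memory'] (min_width=13, slack=0)
Line 8: ['young', 'fire'] (min_width=10, slack=3)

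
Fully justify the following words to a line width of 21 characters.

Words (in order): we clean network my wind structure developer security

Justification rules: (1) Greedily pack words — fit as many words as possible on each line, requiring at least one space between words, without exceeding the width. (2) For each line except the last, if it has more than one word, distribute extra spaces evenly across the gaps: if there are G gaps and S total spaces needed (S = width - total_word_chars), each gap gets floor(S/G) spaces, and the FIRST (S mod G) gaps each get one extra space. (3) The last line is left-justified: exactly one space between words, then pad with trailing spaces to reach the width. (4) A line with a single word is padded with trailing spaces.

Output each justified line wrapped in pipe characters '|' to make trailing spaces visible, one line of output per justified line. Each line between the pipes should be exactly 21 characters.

Answer: |we  clean  network my|
|wind        structure|
|developer security   |

Derivation:
Line 1: ['we', 'clean', 'network', 'my'] (min_width=19, slack=2)
Line 2: ['wind', 'structure'] (min_width=14, slack=7)
Line 3: ['developer', 'security'] (min_width=18, slack=3)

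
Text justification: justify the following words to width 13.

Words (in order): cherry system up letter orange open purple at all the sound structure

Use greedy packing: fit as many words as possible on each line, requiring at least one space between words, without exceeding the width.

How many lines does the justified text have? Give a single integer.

Line 1: ['cherry', 'system'] (min_width=13, slack=0)
Line 2: ['up', 'letter'] (min_width=9, slack=4)
Line 3: ['orange', 'open'] (min_width=11, slack=2)
Line 4: ['purple', 'at', 'all'] (min_width=13, slack=0)
Line 5: ['the', 'sound'] (min_width=9, slack=4)
Line 6: ['structure'] (min_width=9, slack=4)
Total lines: 6

Answer: 6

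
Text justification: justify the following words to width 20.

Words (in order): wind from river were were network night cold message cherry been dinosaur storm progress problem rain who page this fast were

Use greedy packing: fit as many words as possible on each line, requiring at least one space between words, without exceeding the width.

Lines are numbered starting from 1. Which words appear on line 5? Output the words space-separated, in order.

Line 1: ['wind', 'from', 'river', 'were'] (min_width=20, slack=0)
Line 2: ['were', 'network', 'night'] (min_width=18, slack=2)
Line 3: ['cold', 'message', 'cherry'] (min_width=19, slack=1)
Line 4: ['been', 'dinosaur', 'storm'] (min_width=19, slack=1)
Line 5: ['progress', 'problem'] (min_width=16, slack=4)
Line 6: ['rain', 'who', 'page', 'this'] (min_width=18, slack=2)
Line 7: ['fast', 'were'] (min_width=9, slack=11)

Answer: progress problem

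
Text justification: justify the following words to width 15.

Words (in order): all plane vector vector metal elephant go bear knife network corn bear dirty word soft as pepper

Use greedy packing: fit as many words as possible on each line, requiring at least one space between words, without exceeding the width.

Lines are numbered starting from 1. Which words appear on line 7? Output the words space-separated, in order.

Line 1: ['all', 'plane'] (min_width=9, slack=6)
Line 2: ['vector', 'vector'] (min_width=13, slack=2)
Line 3: ['metal', 'elephant'] (min_width=14, slack=1)
Line 4: ['go', 'bear', 'knife'] (min_width=13, slack=2)
Line 5: ['network', 'corn'] (min_width=12, slack=3)
Line 6: ['bear', 'dirty', 'word'] (min_width=15, slack=0)
Line 7: ['soft', 'as', 'pepper'] (min_width=14, slack=1)

Answer: soft as pepper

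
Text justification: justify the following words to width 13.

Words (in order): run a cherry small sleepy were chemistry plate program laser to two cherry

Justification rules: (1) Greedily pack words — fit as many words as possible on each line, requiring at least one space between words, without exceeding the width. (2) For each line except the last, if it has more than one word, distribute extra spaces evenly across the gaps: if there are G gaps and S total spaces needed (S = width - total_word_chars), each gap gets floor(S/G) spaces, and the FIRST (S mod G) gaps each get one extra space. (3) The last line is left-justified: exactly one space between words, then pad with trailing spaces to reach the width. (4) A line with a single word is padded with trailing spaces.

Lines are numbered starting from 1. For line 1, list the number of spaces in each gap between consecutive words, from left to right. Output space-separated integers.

Answer: 2 1

Derivation:
Line 1: ['run', 'a', 'cherry'] (min_width=12, slack=1)
Line 2: ['small', 'sleepy'] (min_width=12, slack=1)
Line 3: ['were'] (min_width=4, slack=9)
Line 4: ['chemistry'] (min_width=9, slack=4)
Line 5: ['plate', 'program'] (min_width=13, slack=0)
Line 6: ['laser', 'to', 'two'] (min_width=12, slack=1)
Line 7: ['cherry'] (min_width=6, slack=7)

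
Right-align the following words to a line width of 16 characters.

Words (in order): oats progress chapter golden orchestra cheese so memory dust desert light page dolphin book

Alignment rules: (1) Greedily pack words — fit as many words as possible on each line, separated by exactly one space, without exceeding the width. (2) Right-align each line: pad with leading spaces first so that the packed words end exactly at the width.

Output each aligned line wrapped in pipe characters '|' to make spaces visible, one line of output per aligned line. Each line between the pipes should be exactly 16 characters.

Line 1: ['oats', 'progress'] (min_width=13, slack=3)
Line 2: ['chapter', 'golden'] (min_width=14, slack=2)
Line 3: ['orchestra', 'cheese'] (min_width=16, slack=0)
Line 4: ['so', 'memory', 'dust'] (min_width=14, slack=2)
Line 5: ['desert', 'light'] (min_width=12, slack=4)
Line 6: ['page', 'dolphin'] (min_width=12, slack=4)
Line 7: ['book'] (min_width=4, slack=12)

Answer: |   oats progress|
|  chapter golden|
|orchestra cheese|
|  so memory dust|
|    desert light|
|    page dolphin|
|            book|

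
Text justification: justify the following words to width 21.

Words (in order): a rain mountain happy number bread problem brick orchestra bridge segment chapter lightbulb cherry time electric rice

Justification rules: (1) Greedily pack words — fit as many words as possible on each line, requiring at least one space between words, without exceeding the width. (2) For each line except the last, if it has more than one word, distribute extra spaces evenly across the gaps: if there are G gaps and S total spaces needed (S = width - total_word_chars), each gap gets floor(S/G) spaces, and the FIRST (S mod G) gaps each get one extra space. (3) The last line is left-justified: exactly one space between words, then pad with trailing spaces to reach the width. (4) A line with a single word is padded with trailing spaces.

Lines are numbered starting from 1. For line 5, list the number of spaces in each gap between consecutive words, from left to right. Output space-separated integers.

Line 1: ['a', 'rain', 'mountain', 'happy'] (min_width=21, slack=0)
Line 2: ['number', 'bread', 'problem'] (min_width=20, slack=1)
Line 3: ['brick', 'orchestra'] (min_width=15, slack=6)
Line 4: ['bridge', 'segment'] (min_width=14, slack=7)
Line 5: ['chapter', 'lightbulb'] (min_width=17, slack=4)
Line 6: ['cherry', 'time', 'electric'] (min_width=20, slack=1)
Line 7: ['rice'] (min_width=4, slack=17)

Answer: 5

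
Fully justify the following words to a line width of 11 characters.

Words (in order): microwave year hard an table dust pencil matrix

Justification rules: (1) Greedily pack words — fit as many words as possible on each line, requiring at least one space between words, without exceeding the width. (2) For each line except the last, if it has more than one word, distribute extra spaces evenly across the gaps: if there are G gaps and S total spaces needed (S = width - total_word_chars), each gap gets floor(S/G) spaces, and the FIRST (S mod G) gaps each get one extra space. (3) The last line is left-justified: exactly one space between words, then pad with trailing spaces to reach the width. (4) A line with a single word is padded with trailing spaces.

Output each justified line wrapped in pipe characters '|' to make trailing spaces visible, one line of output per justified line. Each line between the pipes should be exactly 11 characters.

Answer: |microwave  |
|year   hard|
|an    table|
|dust pencil|
|matrix     |

Derivation:
Line 1: ['microwave'] (min_width=9, slack=2)
Line 2: ['year', 'hard'] (min_width=9, slack=2)
Line 3: ['an', 'table'] (min_width=8, slack=3)
Line 4: ['dust', 'pencil'] (min_width=11, slack=0)
Line 5: ['matrix'] (min_width=6, slack=5)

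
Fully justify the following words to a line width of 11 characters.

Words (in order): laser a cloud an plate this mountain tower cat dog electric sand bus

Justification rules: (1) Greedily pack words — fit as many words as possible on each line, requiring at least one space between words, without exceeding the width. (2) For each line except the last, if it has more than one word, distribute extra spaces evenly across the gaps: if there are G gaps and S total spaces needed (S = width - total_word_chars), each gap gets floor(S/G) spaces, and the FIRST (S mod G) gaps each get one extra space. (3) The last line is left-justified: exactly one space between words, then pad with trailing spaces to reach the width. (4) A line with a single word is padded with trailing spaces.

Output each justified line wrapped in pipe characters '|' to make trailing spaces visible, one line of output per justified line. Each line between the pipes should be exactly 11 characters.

Line 1: ['laser', 'a'] (min_width=7, slack=4)
Line 2: ['cloud', 'an'] (min_width=8, slack=3)
Line 3: ['plate', 'this'] (min_width=10, slack=1)
Line 4: ['mountain'] (min_width=8, slack=3)
Line 5: ['tower', 'cat'] (min_width=9, slack=2)
Line 6: ['dog'] (min_width=3, slack=8)
Line 7: ['electric'] (min_width=8, slack=3)
Line 8: ['sand', 'bus'] (min_width=8, slack=3)

Answer: |laser     a|
|cloud    an|
|plate  this|
|mountain   |
|tower   cat|
|dog        |
|electric   |
|sand bus   |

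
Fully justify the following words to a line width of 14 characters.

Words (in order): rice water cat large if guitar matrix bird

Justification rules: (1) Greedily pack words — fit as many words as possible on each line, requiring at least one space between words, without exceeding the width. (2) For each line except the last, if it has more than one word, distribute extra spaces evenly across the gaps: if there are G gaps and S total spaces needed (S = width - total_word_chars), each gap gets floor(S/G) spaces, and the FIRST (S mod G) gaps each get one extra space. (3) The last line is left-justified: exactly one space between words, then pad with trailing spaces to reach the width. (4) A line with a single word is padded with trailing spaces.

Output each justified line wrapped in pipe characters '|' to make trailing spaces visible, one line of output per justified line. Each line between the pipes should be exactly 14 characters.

Line 1: ['rice', 'water', 'cat'] (min_width=14, slack=0)
Line 2: ['large', 'if'] (min_width=8, slack=6)
Line 3: ['guitar', 'matrix'] (min_width=13, slack=1)
Line 4: ['bird'] (min_width=4, slack=10)

Answer: |rice water cat|
|large       if|
|guitar  matrix|
|bird          |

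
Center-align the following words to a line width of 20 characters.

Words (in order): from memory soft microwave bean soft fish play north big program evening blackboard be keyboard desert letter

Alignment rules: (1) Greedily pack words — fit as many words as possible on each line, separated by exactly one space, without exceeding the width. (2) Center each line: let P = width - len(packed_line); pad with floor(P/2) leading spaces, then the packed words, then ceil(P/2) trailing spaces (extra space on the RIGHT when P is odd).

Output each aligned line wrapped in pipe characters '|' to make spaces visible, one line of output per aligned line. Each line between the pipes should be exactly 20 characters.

Answer: |  from memory soft  |
|microwave bean soft |
|fish play north big |
|  program evening   |
|   blackboard be    |
|  keyboard desert   |
|       letter       |

Derivation:
Line 1: ['from', 'memory', 'soft'] (min_width=16, slack=4)
Line 2: ['microwave', 'bean', 'soft'] (min_width=19, slack=1)
Line 3: ['fish', 'play', 'north', 'big'] (min_width=19, slack=1)
Line 4: ['program', 'evening'] (min_width=15, slack=5)
Line 5: ['blackboard', 'be'] (min_width=13, slack=7)
Line 6: ['keyboard', 'desert'] (min_width=15, slack=5)
Line 7: ['letter'] (min_width=6, slack=14)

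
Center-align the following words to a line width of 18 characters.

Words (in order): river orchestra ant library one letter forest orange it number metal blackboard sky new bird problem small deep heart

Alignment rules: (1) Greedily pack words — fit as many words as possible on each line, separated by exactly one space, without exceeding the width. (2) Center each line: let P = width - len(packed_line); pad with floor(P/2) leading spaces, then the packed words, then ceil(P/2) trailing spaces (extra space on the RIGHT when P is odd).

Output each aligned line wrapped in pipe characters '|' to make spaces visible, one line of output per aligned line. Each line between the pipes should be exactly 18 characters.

Line 1: ['river', 'orchestra'] (min_width=15, slack=3)
Line 2: ['ant', 'library', 'one'] (min_width=15, slack=3)
Line 3: ['letter', 'forest'] (min_width=13, slack=5)
Line 4: ['orange', 'it', 'number'] (min_width=16, slack=2)
Line 5: ['metal', 'blackboard'] (min_width=16, slack=2)
Line 6: ['sky', 'new', 'bird'] (min_width=12, slack=6)
Line 7: ['problem', 'small', 'deep'] (min_width=18, slack=0)
Line 8: ['heart'] (min_width=5, slack=13)

Answer: | river orchestra  |
| ant library one  |
|  letter forest   |
| orange it number |
| metal blackboard |
|   sky new bird   |
|problem small deep|
|      heart       |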